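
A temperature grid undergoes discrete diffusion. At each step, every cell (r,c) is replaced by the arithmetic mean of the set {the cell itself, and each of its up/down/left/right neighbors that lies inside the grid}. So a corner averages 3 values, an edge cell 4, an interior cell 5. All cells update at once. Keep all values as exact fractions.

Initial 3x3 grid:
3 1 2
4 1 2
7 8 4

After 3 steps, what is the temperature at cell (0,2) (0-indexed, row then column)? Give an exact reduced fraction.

Answer: 322/135

Derivation:
Step 1: cell (0,2) = 5/3
Step 2: cell (0,2) = 17/9
Step 3: cell (0,2) = 322/135
Full grid after step 3:
  3251/1080 36439/14400 322/135
  5971/1600 20693/6000 43189/14400
  9947/2160 1699/400 8437/2160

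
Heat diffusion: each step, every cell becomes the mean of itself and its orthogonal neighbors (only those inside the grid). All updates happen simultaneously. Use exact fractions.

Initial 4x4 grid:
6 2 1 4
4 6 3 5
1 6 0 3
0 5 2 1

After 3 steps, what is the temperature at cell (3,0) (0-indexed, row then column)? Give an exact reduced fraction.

Step 1: cell (3,0) = 2
Step 2: cell (3,0) = 8/3
Step 3: cell (3,0) = 2047/720
Full grid after step 3:
  913/240 8711/2400 4753/1440 1357/432
  1471/400 7097/2000 19163/6000 2201/720
  3881/1200 6269/2000 1161/400 3179/1200
  2047/720 6727/2400 6023/2400 1751/720

Answer: 2047/720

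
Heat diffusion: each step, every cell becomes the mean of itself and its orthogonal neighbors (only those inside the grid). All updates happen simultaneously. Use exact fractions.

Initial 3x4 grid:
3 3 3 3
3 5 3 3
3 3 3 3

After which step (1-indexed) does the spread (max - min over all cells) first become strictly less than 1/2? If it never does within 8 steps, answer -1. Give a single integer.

Step 1: max=7/2, min=3, spread=1/2
Step 2: max=173/50, min=3, spread=23/50
  -> spread < 1/2 first at step 2
Step 3: max=8011/2400, min=613/200, spread=131/480
Step 4: max=71351/21600, min=11191/3600, spread=841/4320
Step 5: max=28462051/8640000, min=2253373/720000, spread=56863/345600
Step 6: max=254814341/77760000, min=20429543/6480000, spread=386393/3110400
Step 7: max=101705723131/31104000000, min=8196358813/2592000000, spread=26795339/248832000
Step 8: max=6082535714129/1866240000000, min=493646149667/155520000000, spread=254051069/2985984000

Answer: 2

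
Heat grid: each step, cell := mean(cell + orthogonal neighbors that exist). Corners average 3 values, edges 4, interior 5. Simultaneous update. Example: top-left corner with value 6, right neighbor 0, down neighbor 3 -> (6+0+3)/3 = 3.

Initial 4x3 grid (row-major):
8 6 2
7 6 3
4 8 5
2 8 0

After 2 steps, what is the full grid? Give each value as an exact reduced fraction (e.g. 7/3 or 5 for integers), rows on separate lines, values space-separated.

After step 1:
  7 11/2 11/3
  25/4 6 4
  21/4 31/5 4
  14/3 9/2 13/3
After step 2:
  25/4 133/24 79/18
  49/8 559/100 53/12
  671/120 519/100 139/30
  173/36 197/40 77/18

Answer: 25/4 133/24 79/18
49/8 559/100 53/12
671/120 519/100 139/30
173/36 197/40 77/18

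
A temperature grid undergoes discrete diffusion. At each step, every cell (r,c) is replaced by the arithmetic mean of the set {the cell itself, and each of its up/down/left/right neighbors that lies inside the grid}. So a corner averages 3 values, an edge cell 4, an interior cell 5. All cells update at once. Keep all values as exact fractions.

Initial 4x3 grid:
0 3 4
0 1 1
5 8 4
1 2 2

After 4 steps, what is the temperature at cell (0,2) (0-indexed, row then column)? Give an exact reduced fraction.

Step 1: cell (0,2) = 8/3
Step 2: cell (0,2) = 43/18
Step 3: cell (0,2) = 5281/2160
Step 4: cell (0,2) = 158071/64800
Full grid after step 4:
  11333/5400 122533/54000 158071/64800
  87217/36000 460741/180000 593677/216000
  304871/108000 1078507/360000 658117/216000
  397667/129600 2709563/864000 415517/129600

Answer: 158071/64800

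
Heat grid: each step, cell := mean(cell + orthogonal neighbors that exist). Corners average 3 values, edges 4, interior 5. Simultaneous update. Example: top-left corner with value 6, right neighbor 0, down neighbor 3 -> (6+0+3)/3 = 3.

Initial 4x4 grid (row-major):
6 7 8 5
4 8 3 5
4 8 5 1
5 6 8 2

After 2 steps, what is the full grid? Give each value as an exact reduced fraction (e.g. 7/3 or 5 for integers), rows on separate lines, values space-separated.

After step 1:
  17/3 29/4 23/4 6
  11/2 6 29/5 7/2
  21/4 31/5 5 13/4
  5 27/4 21/4 11/3
After step 2:
  221/36 37/6 31/5 61/12
  269/48 123/20 521/100 371/80
  439/80 146/25 51/10 185/48
  17/3 29/5 31/6 73/18

Answer: 221/36 37/6 31/5 61/12
269/48 123/20 521/100 371/80
439/80 146/25 51/10 185/48
17/3 29/5 31/6 73/18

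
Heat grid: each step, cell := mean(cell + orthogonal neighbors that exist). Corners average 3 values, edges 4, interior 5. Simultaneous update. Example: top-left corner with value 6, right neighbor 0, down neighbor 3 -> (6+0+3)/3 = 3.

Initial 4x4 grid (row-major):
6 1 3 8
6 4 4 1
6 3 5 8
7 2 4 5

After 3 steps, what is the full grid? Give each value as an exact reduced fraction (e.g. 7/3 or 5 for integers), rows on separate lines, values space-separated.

Answer: 4693/1080 577/144 1621/400 1499/360
409/90 12709/3000 819/200 1357/300
1421/300 1091/250 3377/750 2077/450
169/36 113/25 4019/900 2617/540

Derivation:
After step 1:
  13/3 7/2 4 4
  11/2 18/5 17/5 21/4
  11/2 4 24/5 19/4
  5 4 4 17/3
After step 2:
  40/9 463/120 149/40 53/12
  71/15 4 421/100 87/20
  5 219/50 419/100 307/60
  29/6 17/4 277/60 173/36
After step 3:
  4693/1080 577/144 1621/400 1499/360
  409/90 12709/3000 819/200 1357/300
  1421/300 1091/250 3377/750 2077/450
  169/36 113/25 4019/900 2617/540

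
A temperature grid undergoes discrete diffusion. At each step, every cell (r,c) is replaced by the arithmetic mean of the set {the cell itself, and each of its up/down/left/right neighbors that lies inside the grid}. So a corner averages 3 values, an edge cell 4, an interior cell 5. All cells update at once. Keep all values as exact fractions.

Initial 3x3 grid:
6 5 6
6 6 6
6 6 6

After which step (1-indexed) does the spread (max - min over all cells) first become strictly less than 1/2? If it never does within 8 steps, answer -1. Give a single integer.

Step 1: max=6, min=17/3, spread=1/3
  -> spread < 1/2 first at step 1
Step 2: max=6, min=1373/240, spread=67/240
Step 3: max=1193/200, min=12523/2160, spread=1807/10800
Step 4: max=32039/5400, min=5026037/864000, spread=33401/288000
Step 5: max=3196609/540000, min=45426067/7776000, spread=3025513/38880000
Step 6: max=170044051/28800000, min=18197473133/3110400000, spread=53531/995328
Step 7: max=45864883949/7776000000, min=1093711074151/186624000000, spread=450953/11943936
Step 8: max=5497711389481/933120000000, min=65675736439397/11197440000000, spread=3799043/143327232

Answer: 1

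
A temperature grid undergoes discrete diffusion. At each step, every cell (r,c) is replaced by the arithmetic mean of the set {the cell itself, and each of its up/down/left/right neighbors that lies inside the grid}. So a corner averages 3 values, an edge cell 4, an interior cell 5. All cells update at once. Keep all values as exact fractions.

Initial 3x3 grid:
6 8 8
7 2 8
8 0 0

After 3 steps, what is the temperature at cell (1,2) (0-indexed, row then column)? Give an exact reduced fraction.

Step 1: cell (1,2) = 9/2
Step 2: cell (1,2) = 121/24
Step 3: cell (1,2) = 1381/288
Full grid after step 3:
  295/48 71/12 425/72
  1013/192 1237/240 1381/288
  667/144 1165/288 217/54

Answer: 1381/288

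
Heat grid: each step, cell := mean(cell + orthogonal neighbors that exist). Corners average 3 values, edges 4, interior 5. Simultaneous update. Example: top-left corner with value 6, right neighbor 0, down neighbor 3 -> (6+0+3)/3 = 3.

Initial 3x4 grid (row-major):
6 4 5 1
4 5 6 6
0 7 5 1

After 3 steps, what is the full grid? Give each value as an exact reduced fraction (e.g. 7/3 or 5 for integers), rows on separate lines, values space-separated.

After step 1:
  14/3 5 4 4
  15/4 26/5 27/5 7/2
  11/3 17/4 19/4 4
After step 2:
  161/36 283/60 23/5 23/6
  1037/240 118/25 457/100 169/40
  35/9 67/15 23/5 49/12
After step 3:
  9727/2160 8329/1800 443/100 1519/360
  62647/14400 27353/6000 4543/1000 10027/2400
  9127/2160 3977/900 443/100 1549/360

Answer: 9727/2160 8329/1800 443/100 1519/360
62647/14400 27353/6000 4543/1000 10027/2400
9127/2160 3977/900 443/100 1549/360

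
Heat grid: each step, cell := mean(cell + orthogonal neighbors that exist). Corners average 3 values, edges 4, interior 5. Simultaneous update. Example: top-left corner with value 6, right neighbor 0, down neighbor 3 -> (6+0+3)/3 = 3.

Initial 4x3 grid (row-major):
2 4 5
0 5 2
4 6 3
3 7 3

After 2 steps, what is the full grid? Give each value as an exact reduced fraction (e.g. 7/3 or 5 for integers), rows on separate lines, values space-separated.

After step 1:
  2 4 11/3
  11/4 17/5 15/4
  13/4 5 7/2
  14/3 19/4 13/3
After step 2:
  35/12 49/15 137/36
  57/20 189/50 859/240
  47/12 199/50 199/48
  38/9 75/16 151/36

Answer: 35/12 49/15 137/36
57/20 189/50 859/240
47/12 199/50 199/48
38/9 75/16 151/36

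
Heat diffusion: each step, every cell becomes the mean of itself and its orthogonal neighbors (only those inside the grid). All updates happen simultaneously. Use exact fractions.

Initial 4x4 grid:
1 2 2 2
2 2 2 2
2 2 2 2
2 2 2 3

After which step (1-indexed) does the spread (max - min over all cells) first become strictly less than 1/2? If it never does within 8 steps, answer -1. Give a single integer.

Step 1: max=7/3, min=5/3, spread=2/3
Step 2: max=41/18, min=31/18, spread=5/9
Step 3: max=473/216, min=391/216, spread=41/108
  -> spread < 1/2 first at step 3
Step 4: max=14003/6480, min=11917/6480, spread=1043/3240
Step 5: max=414353/194400, min=363247/194400, spread=25553/97200
Step 6: max=12309863/5832000, min=11018137/5832000, spread=645863/2916000
Step 7: max=366145973/174960000, min=333694027/174960000, spread=16225973/87480000
Step 8: max=10906940783/5248800000, min=10088259217/5248800000, spread=409340783/2624400000

Answer: 3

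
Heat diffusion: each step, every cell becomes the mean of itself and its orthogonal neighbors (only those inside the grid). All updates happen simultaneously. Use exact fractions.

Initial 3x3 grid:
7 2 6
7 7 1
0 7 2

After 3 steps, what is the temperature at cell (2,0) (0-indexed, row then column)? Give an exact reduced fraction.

Answer: 9973/2160

Derivation:
Step 1: cell (2,0) = 14/3
Step 2: cell (2,0) = 167/36
Step 3: cell (2,0) = 9973/2160
Full grid after step 3:
  10823/2160 34013/7200 1513/360
  7889/1600 26837/6000 7397/1800
  9973/2160 2599/600 2117/540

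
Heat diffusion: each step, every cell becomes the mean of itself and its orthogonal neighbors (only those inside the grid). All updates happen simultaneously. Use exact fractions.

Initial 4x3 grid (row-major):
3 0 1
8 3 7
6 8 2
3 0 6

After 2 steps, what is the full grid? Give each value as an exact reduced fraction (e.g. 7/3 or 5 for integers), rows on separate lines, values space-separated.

Answer: 125/36 797/240 23/9
1207/240 19/5 253/60
361/80 101/20 58/15
9/2 823/240 38/9

Derivation:
After step 1:
  11/3 7/4 8/3
  5 26/5 13/4
  25/4 19/5 23/4
  3 17/4 8/3
After step 2:
  125/36 797/240 23/9
  1207/240 19/5 253/60
  361/80 101/20 58/15
  9/2 823/240 38/9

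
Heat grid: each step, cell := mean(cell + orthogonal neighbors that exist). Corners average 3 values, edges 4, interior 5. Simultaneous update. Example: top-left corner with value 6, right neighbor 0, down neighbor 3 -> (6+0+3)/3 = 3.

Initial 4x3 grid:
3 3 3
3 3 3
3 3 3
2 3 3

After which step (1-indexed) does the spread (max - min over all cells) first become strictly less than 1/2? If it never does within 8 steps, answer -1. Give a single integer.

Answer: 1

Derivation:
Step 1: max=3, min=8/3, spread=1/3
  -> spread < 1/2 first at step 1
Step 2: max=3, min=49/18, spread=5/18
Step 3: max=3, min=607/216, spread=41/216
Step 4: max=3, min=73543/25920, spread=4217/25920
Step 5: max=21521/7200, min=4456451/1555200, spread=38417/311040
Step 6: max=429403/144000, min=268735789/93312000, spread=1903471/18662400
Step 7: max=12844241/4320000, min=16195170911/5598720000, spread=18038617/223948800
Step 8: max=1153473241/388800000, min=974501417149/335923200000, spread=883978523/13436928000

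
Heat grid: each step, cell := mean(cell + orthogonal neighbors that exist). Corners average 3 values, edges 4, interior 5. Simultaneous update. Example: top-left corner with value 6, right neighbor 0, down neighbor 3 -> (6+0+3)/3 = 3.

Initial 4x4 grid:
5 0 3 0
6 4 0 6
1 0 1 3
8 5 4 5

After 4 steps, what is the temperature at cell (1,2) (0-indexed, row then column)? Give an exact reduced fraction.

Step 1: cell (1,2) = 14/5
Step 2: cell (1,2) = 47/25
Step 3: cell (1,2) = 1027/400
Step 4: cell (1,2) = 30089/12000
Full grid after step 4:
  19879/6480 574957/216000 7159/2880 5627/2400
  678037/216000 260327/90000 30089/12000 6343/2400
  748069/216000 559951/180000 7519/2500 105193/36000
  235153/64800 377507/108000 13097/4000 17903/5400

Answer: 30089/12000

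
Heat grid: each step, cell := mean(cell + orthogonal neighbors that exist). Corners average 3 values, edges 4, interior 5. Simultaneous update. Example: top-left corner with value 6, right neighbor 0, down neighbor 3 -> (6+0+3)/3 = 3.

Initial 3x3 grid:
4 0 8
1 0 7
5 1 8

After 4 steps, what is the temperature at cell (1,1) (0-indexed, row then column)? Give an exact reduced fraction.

Step 1: cell (1,1) = 9/5
Step 2: cell (1,1) = 331/100
Step 3: cell (1,1) = 19157/6000
Step 4: cell (1,1) = 1221979/360000
Full grid after step 4:
  180763/64800 10882/3375 166567/43200
  131669/48000 1221979/360000 3383417/864000
  11993/4050 1472021/432000 520351/129600

Answer: 1221979/360000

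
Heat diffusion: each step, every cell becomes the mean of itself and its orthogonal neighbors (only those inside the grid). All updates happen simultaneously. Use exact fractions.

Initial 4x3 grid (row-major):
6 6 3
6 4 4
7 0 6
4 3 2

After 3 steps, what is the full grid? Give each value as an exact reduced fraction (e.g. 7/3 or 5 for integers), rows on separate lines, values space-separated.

After step 1:
  6 19/4 13/3
  23/4 4 17/4
  17/4 4 3
  14/3 9/4 11/3
After step 2:
  11/2 229/48 40/9
  5 91/20 187/48
  14/3 7/2 179/48
  67/18 175/48 107/36
After step 3:
  733/144 13871/2880 118/27
  1183/240 1303/300 5983/1440
  38/9 2411/600 1015/288
  1733/432 1993/576 745/216

Answer: 733/144 13871/2880 118/27
1183/240 1303/300 5983/1440
38/9 2411/600 1015/288
1733/432 1993/576 745/216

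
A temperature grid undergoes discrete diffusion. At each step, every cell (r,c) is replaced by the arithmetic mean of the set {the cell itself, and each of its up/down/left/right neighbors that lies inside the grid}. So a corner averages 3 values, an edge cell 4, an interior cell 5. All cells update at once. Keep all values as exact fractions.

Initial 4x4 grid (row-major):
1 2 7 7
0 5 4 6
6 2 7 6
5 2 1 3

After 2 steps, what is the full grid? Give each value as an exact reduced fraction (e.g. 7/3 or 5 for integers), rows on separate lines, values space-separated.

Answer: 31/12 247/80 1273/240 209/36
197/80 391/100 463/100 1423/240
899/240 67/20 459/100 223/48
121/36 869/240 157/48 145/36

Derivation:
After step 1:
  1 15/4 5 20/3
  3 13/5 29/5 23/4
  13/4 22/5 4 11/2
  13/3 5/2 13/4 10/3
After step 2:
  31/12 247/80 1273/240 209/36
  197/80 391/100 463/100 1423/240
  899/240 67/20 459/100 223/48
  121/36 869/240 157/48 145/36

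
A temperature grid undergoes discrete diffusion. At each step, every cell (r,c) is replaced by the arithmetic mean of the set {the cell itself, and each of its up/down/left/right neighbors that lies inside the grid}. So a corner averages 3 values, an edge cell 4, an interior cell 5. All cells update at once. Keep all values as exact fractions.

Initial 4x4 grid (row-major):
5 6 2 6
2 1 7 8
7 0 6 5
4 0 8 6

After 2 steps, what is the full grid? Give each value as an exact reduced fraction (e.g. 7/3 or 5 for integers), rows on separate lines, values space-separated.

After step 1:
  13/3 7/2 21/4 16/3
  15/4 16/5 24/5 13/2
  13/4 14/5 26/5 25/4
  11/3 3 5 19/3
After step 2:
  139/36 977/240 1133/240 205/36
  109/30 361/100 499/100 1373/240
  101/30 349/100 481/100 1457/240
  119/36 217/60 293/60 211/36

Answer: 139/36 977/240 1133/240 205/36
109/30 361/100 499/100 1373/240
101/30 349/100 481/100 1457/240
119/36 217/60 293/60 211/36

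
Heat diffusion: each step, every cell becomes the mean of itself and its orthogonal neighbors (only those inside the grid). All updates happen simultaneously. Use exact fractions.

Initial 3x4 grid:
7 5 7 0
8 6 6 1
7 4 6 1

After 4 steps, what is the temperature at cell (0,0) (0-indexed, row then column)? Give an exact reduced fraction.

Answer: 79637/12960

Derivation:
Step 1: cell (0,0) = 20/3
Step 2: cell (0,0) = 239/36
Step 3: cell (0,0) = 13603/2160
Step 4: cell (0,0) = 79637/12960
Full grid after step 4:
  79637/12960 239387/43200 39691/8640 49499/12960
  9761/1600 66901/12000 160723/36000 203/54
  19513/3240 116981/21600 19403/4320 12131/3240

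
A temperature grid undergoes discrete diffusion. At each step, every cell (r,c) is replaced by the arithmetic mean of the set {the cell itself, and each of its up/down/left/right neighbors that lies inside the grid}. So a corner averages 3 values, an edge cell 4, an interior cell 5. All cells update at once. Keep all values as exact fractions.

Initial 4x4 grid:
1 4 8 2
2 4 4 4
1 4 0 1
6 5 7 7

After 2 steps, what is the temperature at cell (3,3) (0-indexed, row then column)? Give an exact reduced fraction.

Answer: 17/4

Derivation:
Step 1: cell (3,3) = 5
Step 2: cell (3,3) = 17/4
Full grid after step 2:
  103/36 881/240 209/48 143/36
  671/240 333/100 361/100 173/48
  241/80 367/100 71/20 279/80
  17/4 341/80 369/80 17/4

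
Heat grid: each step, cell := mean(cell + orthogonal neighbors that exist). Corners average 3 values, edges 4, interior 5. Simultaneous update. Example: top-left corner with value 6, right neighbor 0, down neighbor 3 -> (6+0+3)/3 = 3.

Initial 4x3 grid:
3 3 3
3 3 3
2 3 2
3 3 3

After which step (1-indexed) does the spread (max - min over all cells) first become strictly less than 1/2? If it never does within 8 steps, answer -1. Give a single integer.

Answer: 1

Derivation:
Step 1: max=3, min=13/5, spread=2/5
  -> spread < 1/2 first at step 1
Step 2: max=3, min=323/120, spread=37/120
Step 3: max=211/72, min=2963/1080, spread=101/540
Step 4: max=13109/4500, min=74449/27000, spread=841/5400
Step 5: max=467701/162000, min=168371/60750, spread=11227/97200
Step 6: max=23310457/8100000, min=270065659/97200000, spread=386393/3888000
Step 7: max=1392558563/486000000, min=2439500519/874800000, spread=41940559/546750000
Step 8: max=83395718917/29160000000, min=977383923379/349920000000, spread=186917629/2799360000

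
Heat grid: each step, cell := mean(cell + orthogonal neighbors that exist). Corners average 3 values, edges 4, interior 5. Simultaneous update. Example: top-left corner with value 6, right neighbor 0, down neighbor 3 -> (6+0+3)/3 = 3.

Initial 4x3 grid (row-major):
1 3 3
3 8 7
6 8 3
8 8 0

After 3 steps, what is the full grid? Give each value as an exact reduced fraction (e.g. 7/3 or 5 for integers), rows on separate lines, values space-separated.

Answer: 4429/1080 61943/14400 4849/1080
35279/7200 29707/6000 35279/7200
41849/7200 5617/1000 36949/7200
13391/2160 1149/200 11251/2160

Derivation:
After step 1:
  7/3 15/4 13/3
  9/2 29/5 21/4
  25/4 33/5 9/2
  22/3 6 11/3
After step 2:
  127/36 973/240 40/9
  1133/240 259/50 1193/240
  1481/240 583/100 1201/240
  235/36 59/10 85/18
After step 3:
  4429/1080 61943/14400 4849/1080
  35279/7200 29707/6000 35279/7200
  41849/7200 5617/1000 36949/7200
  13391/2160 1149/200 11251/2160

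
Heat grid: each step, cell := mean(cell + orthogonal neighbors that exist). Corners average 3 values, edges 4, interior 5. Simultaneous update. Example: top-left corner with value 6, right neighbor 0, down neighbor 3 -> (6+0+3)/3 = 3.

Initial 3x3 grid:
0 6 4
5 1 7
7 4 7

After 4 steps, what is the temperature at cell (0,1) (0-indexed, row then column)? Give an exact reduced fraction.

Step 1: cell (0,1) = 11/4
Step 2: cell (0,1) = 1001/240
Step 3: cell (0,1) = 56887/14400
Step 4: cell (0,1) = 3669689/864000
Full grid after step 4:
  127373/32400 3669689/864000 286471/64800
  1225313/288000 788359/180000 4120189/864000
  143473/32400 4119689/864000 105157/21600

Answer: 3669689/864000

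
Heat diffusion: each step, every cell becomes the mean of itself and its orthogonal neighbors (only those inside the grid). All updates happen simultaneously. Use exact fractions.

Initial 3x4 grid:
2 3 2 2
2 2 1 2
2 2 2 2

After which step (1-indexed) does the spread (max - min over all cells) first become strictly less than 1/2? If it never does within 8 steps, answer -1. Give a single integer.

Step 1: max=7/3, min=7/4, spread=7/12
Step 2: max=79/36, min=11/6, spread=13/36
  -> spread < 1/2 first at step 2
Step 3: max=925/432, min=673/360, spread=587/2160
Step 4: max=136163/64800, min=80977/43200, spread=5879/25920
Step 5: max=1006649/486000, min=4914293/2592000, spread=272701/1555200
Step 6: max=239337349/116640000, min=296942107/155520000, spread=2660923/18662400
Step 7: max=14248924991/6998400000, min=17943321713/9331200000, spread=126629393/1119744000
Step 8: max=850171212769/419904000000, min=1082238750067/559872000000, spread=1231748807/13436928000

Answer: 2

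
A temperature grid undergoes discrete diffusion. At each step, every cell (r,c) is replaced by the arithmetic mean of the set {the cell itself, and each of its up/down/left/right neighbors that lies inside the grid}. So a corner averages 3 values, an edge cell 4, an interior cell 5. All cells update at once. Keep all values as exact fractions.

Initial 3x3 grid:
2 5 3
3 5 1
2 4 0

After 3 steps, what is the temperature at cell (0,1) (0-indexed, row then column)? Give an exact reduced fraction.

Answer: 46267/14400

Derivation:
Step 1: cell (0,1) = 15/4
Step 2: cell (0,1) = 821/240
Step 3: cell (0,1) = 46267/14400
Full grid after step 3:
  7211/2160 46267/14400 181/60
  11323/3600 6043/2000 39317/14400
  2137/720 39467/14400 1369/540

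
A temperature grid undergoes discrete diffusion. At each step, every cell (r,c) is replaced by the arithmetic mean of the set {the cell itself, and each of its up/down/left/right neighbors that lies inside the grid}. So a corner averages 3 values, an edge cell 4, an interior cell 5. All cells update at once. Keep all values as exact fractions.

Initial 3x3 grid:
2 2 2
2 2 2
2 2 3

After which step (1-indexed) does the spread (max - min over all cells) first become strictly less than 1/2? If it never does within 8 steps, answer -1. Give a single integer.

Step 1: max=7/3, min=2, spread=1/3
  -> spread < 1/2 first at step 1
Step 2: max=41/18, min=2, spread=5/18
Step 3: max=473/216, min=2, spread=41/216
Step 4: max=28051/12960, min=731/360, spread=347/2592
Step 5: max=1662137/777600, min=7357/3600, spread=2921/31104
Step 6: max=99140539/46656000, min=889483/432000, spread=24611/373248
Step 7: max=5917442033/2799360000, min=20096741/9720000, spread=207329/4478976
Step 8: max=353953152451/167961600000, min=1075601599/518400000, spread=1746635/53747712

Answer: 1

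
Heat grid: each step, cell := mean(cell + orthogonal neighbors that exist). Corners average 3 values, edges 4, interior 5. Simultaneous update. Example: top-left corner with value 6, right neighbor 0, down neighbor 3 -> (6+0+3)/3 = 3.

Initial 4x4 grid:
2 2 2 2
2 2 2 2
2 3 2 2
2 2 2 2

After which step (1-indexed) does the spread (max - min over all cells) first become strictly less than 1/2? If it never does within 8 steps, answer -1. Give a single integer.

Step 1: max=9/4, min=2, spread=1/4
  -> spread < 1/2 first at step 1
Step 2: max=111/50, min=2, spread=11/50
Step 3: max=5167/2400, min=2, spread=367/2400
Step 4: max=23171/10800, min=1213/600, spread=1337/10800
Step 5: max=689669/324000, min=36469/18000, spread=33227/324000
Step 6: max=20654327/9720000, min=220049/108000, spread=849917/9720000
Step 7: max=616914347/291600000, min=3308533/1620000, spread=21378407/291600000
Step 8: max=18462462371/8748000000, min=995688343/486000000, spread=540072197/8748000000

Answer: 1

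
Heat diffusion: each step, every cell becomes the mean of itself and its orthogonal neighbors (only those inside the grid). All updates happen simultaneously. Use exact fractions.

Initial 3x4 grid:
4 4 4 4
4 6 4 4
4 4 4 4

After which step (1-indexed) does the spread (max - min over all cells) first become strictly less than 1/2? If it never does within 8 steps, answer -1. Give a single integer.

Answer: 2

Derivation:
Step 1: max=9/2, min=4, spread=1/2
Step 2: max=223/50, min=4, spread=23/50
  -> spread < 1/2 first at step 2
Step 3: max=10411/2400, min=813/200, spread=131/480
Step 4: max=92951/21600, min=14791/3600, spread=841/4320
Step 5: max=37102051/8640000, min=2973373/720000, spread=56863/345600
Step 6: max=332574341/77760000, min=26909543/6480000, spread=386393/3110400
Step 7: max=132809723131/31104000000, min=10788358813/2592000000, spread=26795339/248832000
Step 8: max=7948775714129/1866240000000, min=649166149667/155520000000, spread=254051069/2985984000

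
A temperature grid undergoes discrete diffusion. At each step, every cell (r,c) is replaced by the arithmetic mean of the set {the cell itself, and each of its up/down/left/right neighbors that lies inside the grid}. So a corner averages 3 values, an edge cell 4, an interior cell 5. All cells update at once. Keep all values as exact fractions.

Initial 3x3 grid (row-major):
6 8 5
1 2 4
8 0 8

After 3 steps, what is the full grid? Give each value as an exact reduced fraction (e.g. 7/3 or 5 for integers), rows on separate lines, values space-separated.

Answer: 107/24 13777/2880 515/108
1353/320 5009/1200 13207/2880
545/144 1957/480 595/144

Derivation:
After step 1:
  5 21/4 17/3
  17/4 3 19/4
  3 9/2 4
After step 2:
  29/6 227/48 47/9
  61/16 87/20 209/48
  47/12 29/8 53/12
After step 3:
  107/24 13777/2880 515/108
  1353/320 5009/1200 13207/2880
  545/144 1957/480 595/144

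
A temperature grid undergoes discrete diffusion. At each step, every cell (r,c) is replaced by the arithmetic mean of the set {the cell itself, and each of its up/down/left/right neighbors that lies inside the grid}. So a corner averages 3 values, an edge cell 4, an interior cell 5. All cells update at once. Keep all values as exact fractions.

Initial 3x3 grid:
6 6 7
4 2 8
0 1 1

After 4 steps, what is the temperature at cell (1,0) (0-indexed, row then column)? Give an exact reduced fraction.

Step 1: cell (1,0) = 3
Step 2: cell (1,0) = 71/20
Step 3: cell (1,0) = 4067/1200
Step 4: cell (1,0) = 87233/24000
Full grid after step 4:
  547939/129600 4003763/864000 205463/43200
  87233/24000 1376431/360000 1822819/432000
  94991/32400 230449/72000 224207/64800

Answer: 87233/24000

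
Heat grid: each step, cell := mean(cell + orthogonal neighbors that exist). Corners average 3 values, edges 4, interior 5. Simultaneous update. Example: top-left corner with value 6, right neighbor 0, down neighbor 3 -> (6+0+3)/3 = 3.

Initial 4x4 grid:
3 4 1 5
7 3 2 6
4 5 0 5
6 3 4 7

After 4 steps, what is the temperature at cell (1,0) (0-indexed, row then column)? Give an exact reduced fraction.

Step 1: cell (1,0) = 17/4
Step 2: cell (1,0) = 1117/240
Step 3: cell (1,0) = 29041/7200
Step 4: cell (1,0) = 884443/216000
Full grid after step 4:
  125003/32400 803023/216000 5577/1600 78851/21600
  884443/216000 333083/90000 221813/60000 13367/3600
  893051/216000 724523/180000 170729/45000 217037/54000
  279629/64800 218669/54000 220517/54000 16541/4050

Answer: 884443/216000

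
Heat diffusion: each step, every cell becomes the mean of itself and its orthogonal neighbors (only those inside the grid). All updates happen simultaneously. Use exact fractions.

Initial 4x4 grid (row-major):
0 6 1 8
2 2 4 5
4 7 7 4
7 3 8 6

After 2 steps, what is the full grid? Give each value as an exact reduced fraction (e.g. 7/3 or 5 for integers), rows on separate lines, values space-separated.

After step 1:
  8/3 9/4 19/4 14/3
  2 21/5 19/5 21/4
  5 23/5 6 11/2
  14/3 25/4 6 6
After step 2:
  83/36 52/15 58/15 44/9
  52/15 337/100 24/5 1153/240
  61/15 521/100 259/50 91/16
  191/36 1291/240 97/16 35/6

Answer: 83/36 52/15 58/15 44/9
52/15 337/100 24/5 1153/240
61/15 521/100 259/50 91/16
191/36 1291/240 97/16 35/6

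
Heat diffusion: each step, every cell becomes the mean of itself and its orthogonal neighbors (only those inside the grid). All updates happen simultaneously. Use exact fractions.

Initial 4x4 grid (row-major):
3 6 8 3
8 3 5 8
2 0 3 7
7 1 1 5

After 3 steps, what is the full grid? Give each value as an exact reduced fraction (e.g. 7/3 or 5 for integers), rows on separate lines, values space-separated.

Answer: 10519/2160 8869/1800 1927/360 3101/540
30481/7200 5249/1200 361/75 383/72
25889/7200 2527/750 23507/6000 8321/1800
1637/540 21599/7200 24239/7200 8657/2160

Derivation:
After step 1:
  17/3 5 11/2 19/3
  4 22/5 27/5 23/4
  17/4 9/5 16/5 23/4
  10/3 9/4 5/2 13/3
After step 2:
  44/9 617/120 667/120 211/36
  1099/240 103/25 97/20 697/120
  803/240 159/50 373/100 571/120
  59/18 593/240 737/240 151/36
After step 3:
  10519/2160 8869/1800 1927/360 3101/540
  30481/7200 5249/1200 361/75 383/72
  25889/7200 2527/750 23507/6000 8321/1800
  1637/540 21599/7200 24239/7200 8657/2160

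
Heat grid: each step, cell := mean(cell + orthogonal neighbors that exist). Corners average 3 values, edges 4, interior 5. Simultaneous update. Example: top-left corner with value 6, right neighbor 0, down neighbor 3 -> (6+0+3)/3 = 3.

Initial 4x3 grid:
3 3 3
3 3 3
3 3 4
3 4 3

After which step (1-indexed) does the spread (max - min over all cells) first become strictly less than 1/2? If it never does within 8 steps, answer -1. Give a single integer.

Step 1: max=11/3, min=3, spread=2/3
Step 2: max=273/80, min=3, spread=33/80
  -> spread < 1/2 first at step 2
Step 3: max=7339/2160, min=3, spread=859/2160
Step 4: max=430403/129600, min=5479/1800, spread=7183/25920
Step 5: max=25667077/7776000, min=330211/108000, spread=378377/1555200
Step 6: max=1525341623/466560000, min=3329789/1080000, spread=3474911/18662400
Step 7: max=91063600357/27993600000, min=301053989/97200000, spread=174402061/1119744000
Step 8: max=5436132566063/1679616000000, min=36303816727/11664000000, spread=1667063659/13436928000

Answer: 2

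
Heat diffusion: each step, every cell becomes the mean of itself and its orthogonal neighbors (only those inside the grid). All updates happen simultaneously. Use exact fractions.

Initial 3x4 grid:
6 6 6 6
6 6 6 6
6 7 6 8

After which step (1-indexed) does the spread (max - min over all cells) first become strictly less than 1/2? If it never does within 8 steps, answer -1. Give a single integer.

Answer: 3

Derivation:
Step 1: max=27/4, min=6, spread=3/4
Step 2: max=239/36, min=6, spread=23/36
Step 3: max=1393/216, min=1207/200, spread=559/1350
  -> spread < 1/2 first at step 3
Step 4: max=415327/64800, min=32761/5400, spread=4439/12960
Step 5: max=24680333/3888000, min=659443/108000, spread=188077/777600
Step 6: max=1474725727/233280000, min=14878237/2430000, spread=1856599/9331200
Step 7: max=88105496693/13996800000, min=3583629757/583200000, spread=83935301/559872000
Step 8: max=5272967654287/839808000000, min=71830869221/11664000000, spread=809160563/6718464000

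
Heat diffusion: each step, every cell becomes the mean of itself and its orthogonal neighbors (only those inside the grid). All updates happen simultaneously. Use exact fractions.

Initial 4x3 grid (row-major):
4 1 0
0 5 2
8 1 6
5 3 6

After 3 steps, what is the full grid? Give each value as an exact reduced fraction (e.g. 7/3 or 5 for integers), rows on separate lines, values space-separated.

Answer: 5293/2160 18139/7200 773/360
23959/7200 16507/6000 1213/400
26819/7200 12001/3000 2137/600
4783/1080 59443/14400 1039/240

Derivation:
After step 1:
  5/3 5/2 1
  17/4 9/5 13/4
  7/2 23/5 15/4
  16/3 15/4 5
After step 2:
  101/36 209/120 9/4
  673/240 82/25 49/20
  1061/240 87/25 83/20
  151/36 1121/240 25/6
After step 3:
  5293/2160 18139/7200 773/360
  23959/7200 16507/6000 1213/400
  26819/7200 12001/3000 2137/600
  4783/1080 59443/14400 1039/240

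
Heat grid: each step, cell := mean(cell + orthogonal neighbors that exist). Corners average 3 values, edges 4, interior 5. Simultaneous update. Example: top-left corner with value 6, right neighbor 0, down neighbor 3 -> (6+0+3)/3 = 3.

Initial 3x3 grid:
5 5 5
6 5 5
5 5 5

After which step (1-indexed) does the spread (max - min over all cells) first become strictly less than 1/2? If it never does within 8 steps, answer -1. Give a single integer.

Answer: 1

Derivation:
Step 1: max=16/3, min=5, spread=1/3
  -> spread < 1/2 first at step 1
Step 2: max=1267/240, min=5, spread=67/240
Step 3: max=11237/2160, min=1007/200, spread=1807/10800
Step 4: max=4477963/864000, min=27361/5400, spread=33401/288000
Step 5: max=40109933/7776000, min=2743391/540000, spread=3025513/38880000
Step 6: max=16016926867/3110400000, min=146755949/28800000, spread=53531/995328
Step 7: max=959152925849/186624000000, min=39671116051/7776000000, spread=450953/11943936
Step 8: max=57496103560603/11197440000000, min=4766608610519/933120000000, spread=3799043/143327232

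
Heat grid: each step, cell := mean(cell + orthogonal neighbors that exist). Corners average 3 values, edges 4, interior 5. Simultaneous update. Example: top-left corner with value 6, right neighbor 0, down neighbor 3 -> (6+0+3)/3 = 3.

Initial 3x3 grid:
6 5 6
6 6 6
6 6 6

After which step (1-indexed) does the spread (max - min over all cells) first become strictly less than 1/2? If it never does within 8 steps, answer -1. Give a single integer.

Step 1: max=6, min=17/3, spread=1/3
  -> spread < 1/2 first at step 1
Step 2: max=6, min=1373/240, spread=67/240
Step 3: max=1193/200, min=12523/2160, spread=1807/10800
Step 4: max=32039/5400, min=5026037/864000, spread=33401/288000
Step 5: max=3196609/540000, min=45426067/7776000, spread=3025513/38880000
Step 6: max=170044051/28800000, min=18197473133/3110400000, spread=53531/995328
Step 7: max=45864883949/7776000000, min=1093711074151/186624000000, spread=450953/11943936
Step 8: max=5497711389481/933120000000, min=65675736439397/11197440000000, spread=3799043/143327232

Answer: 1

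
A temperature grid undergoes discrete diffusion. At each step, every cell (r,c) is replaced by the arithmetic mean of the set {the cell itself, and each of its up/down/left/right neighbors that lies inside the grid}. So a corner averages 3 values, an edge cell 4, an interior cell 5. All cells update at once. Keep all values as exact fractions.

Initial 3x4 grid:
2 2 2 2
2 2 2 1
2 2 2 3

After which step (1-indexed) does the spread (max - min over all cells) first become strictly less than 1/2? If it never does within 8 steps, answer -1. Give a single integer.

Answer: 2

Derivation:
Step 1: max=9/4, min=5/3, spread=7/12
Step 2: max=25/12, min=28/15, spread=13/60
  -> spread < 1/2 first at step 2
Step 3: max=4901/2400, min=253/135, spread=3629/21600
Step 4: max=48469/24000, min=62399/32400, spread=60683/648000
Step 5: max=434189/216000, min=1878053/972000, spread=30319/388800
Step 6: max=12969233/6480000, min=113639047/58320000, spread=61681/1166400
Step 7: max=388630361/194400000, min=3418652299/1749600000, spread=1580419/34992000
Step 8: max=23260774099/11664000000, min=205818082391/104976000000, spread=7057769/209952000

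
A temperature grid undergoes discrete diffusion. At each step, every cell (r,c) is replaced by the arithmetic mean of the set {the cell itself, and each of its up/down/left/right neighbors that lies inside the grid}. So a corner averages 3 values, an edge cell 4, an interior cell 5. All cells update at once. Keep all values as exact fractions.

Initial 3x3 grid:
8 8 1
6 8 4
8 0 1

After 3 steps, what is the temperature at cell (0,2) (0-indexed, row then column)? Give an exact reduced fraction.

Answer: 10187/2160

Derivation:
Step 1: cell (0,2) = 13/3
Step 2: cell (0,2) = 169/36
Step 3: cell (0,2) = 10187/2160
Full grid after step 3:
  13667/2160 82229/14400 10187/2160
  4803/800 4983/1000 10109/2400
  11227/2160 64429/14400 7747/2160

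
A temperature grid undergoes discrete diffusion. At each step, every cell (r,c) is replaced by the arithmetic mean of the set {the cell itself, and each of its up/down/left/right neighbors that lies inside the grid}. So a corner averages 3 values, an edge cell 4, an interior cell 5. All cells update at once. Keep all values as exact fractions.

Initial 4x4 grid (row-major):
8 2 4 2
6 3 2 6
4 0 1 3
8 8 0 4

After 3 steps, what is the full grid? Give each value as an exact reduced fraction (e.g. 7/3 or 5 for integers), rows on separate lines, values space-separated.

Answer: 4693/1080 5689/1440 311/96 409/120
6469/1440 2093/600 3219/1000 1423/480
6293/1440 1414/375 1034/375 21521/7200
2563/540 5447/1440 23171/7200 1493/540

Derivation:
After step 1:
  16/3 17/4 5/2 4
  21/4 13/5 16/5 13/4
  9/2 16/5 6/5 7/2
  20/3 4 13/4 7/3
After step 2:
  89/18 881/240 279/80 13/4
  1061/240 37/10 51/20 279/80
  1177/240 31/10 287/100 617/240
  91/18 1027/240 647/240 109/36
After step 3:
  4693/1080 5689/1440 311/96 409/120
  6469/1440 2093/600 3219/1000 1423/480
  6293/1440 1414/375 1034/375 21521/7200
  2563/540 5447/1440 23171/7200 1493/540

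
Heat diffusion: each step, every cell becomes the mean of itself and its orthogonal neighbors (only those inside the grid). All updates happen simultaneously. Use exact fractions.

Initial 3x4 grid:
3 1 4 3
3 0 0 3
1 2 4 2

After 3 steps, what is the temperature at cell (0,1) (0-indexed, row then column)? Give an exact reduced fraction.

Step 1: cell (0,1) = 2
Step 2: cell (0,1) = 113/60
Step 3: cell (0,1) = 7267/3600
Full grid after step 3:
  4127/2160 7267/3600 1933/900 1343/540
  26863/14400 5461/3000 13097/6000 4181/1800
  647/360 4553/2400 4913/2400 1729/720

Answer: 7267/3600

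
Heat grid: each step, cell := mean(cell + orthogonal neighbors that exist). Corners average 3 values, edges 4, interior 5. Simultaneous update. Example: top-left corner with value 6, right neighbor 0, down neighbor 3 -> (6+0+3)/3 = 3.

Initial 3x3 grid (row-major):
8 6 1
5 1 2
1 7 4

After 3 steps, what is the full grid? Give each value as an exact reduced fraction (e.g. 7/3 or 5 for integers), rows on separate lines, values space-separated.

After step 1:
  19/3 4 3
  15/4 21/5 2
  13/3 13/4 13/3
After step 2:
  169/36 263/60 3
  1117/240 86/25 203/60
  34/9 967/240 115/36
After step 3:
  9887/2160 6983/1800 323/90
  59639/14400 1989/500 2929/900
  2243/540 51989/14400 7637/2160

Answer: 9887/2160 6983/1800 323/90
59639/14400 1989/500 2929/900
2243/540 51989/14400 7637/2160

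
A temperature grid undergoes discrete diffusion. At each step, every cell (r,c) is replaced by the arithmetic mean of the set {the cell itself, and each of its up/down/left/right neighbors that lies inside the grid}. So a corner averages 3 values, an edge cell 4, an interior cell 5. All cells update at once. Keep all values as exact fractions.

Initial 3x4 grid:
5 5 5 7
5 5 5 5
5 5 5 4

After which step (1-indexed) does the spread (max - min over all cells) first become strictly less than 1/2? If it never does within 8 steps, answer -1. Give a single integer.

Step 1: max=17/3, min=14/3, spread=1
Step 2: max=197/36, min=233/48, spread=89/144
Step 3: max=2291/432, min=7121/1440, spread=1547/4320
  -> spread < 1/2 first at step 3
Step 4: max=135667/25920, min=1433/288, spread=6697/25920
Step 5: max=8056649/1555200, min=71833/14400, spread=59737/311040
Step 6: max=480600211/93312000, min=6479123/1296000, spread=2820671/18662400
Step 7: max=28709649089/5598720000, min=194870581/38880000, spread=25931417/223948800
Step 8: max=1717621382851/335923200000, min=650861003/129600000, spread=1223586523/13436928000

Answer: 3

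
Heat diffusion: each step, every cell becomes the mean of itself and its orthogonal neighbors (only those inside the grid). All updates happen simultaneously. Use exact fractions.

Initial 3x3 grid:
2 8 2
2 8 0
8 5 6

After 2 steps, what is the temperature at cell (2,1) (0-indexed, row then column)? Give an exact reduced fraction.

Step 1: cell (2,1) = 27/4
Step 2: cell (2,1) = 1201/240
Full grid after step 2:
  14/3 127/30 37/9
  93/20 507/100 39/10
  67/12 1201/240 173/36

Answer: 1201/240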